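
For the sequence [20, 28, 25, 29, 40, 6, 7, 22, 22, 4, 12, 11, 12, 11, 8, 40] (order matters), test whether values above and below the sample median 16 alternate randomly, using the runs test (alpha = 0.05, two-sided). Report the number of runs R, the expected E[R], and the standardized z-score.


Step 1: Compute median = 16; label A = above, B = below.
Labels in order: AAAAABBAABBBBBBA  (n_A = 8, n_B = 8)
Step 2: Count runs R = 5.
Step 3: Under H0 (random ordering), E[R] = 2*n_A*n_B/(n_A+n_B) + 1 = 2*8*8/16 + 1 = 9.0000.
        Var[R] = 2*n_A*n_B*(2*n_A*n_B - n_A - n_B) / ((n_A+n_B)^2 * (n_A+n_B-1)) = 14336/3840 = 3.7333.
        SD[R] = 1.9322.
Step 4: Continuity-corrected z = (R + 0.5 - E[R]) / SD[R] = (5 + 0.5 - 9.0000) / 1.9322 = -1.8114.
Step 5: Two-sided p-value via normal approximation = 2*(1 - Phi(|z|)) = 0.070076.
Step 6: alpha = 0.05. fail to reject H0.

R = 5, z = -1.8114, p = 0.070076, fail to reject H0.


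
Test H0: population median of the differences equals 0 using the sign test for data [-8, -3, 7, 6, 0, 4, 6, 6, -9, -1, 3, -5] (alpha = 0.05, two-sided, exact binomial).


Step 1: Discard zero differences. Original n = 12; n_eff = number of nonzero differences = 11.
Nonzero differences (with sign): -8, -3, +7, +6, +4, +6, +6, -9, -1, +3, -5
Step 2: Count signs: positive = 6, negative = 5.
Step 3: Under H0: P(positive) = 0.5, so the number of positives S ~ Bin(11, 0.5).
Step 4: Two-sided exact p-value = sum of Bin(11,0.5) probabilities at or below the observed probability = 1.000000.
Step 5: alpha = 0.05. fail to reject H0.

n_eff = 11, pos = 6, neg = 5, p = 1.000000, fail to reject H0.


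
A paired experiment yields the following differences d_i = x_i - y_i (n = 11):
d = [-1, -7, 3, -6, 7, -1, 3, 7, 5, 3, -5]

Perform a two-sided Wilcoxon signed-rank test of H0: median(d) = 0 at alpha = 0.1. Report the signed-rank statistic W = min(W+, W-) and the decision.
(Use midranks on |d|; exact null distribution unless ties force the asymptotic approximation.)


Step 1: Drop any zero differences (none here) and take |d_i|.
|d| = [1, 7, 3, 6, 7, 1, 3, 7, 5, 3, 5]
Step 2: Midrank |d_i| (ties get averaged ranks).
ranks: |1|->1.5, |7|->10, |3|->4, |6|->8, |7|->10, |1|->1.5, |3|->4, |7|->10, |5|->6.5, |3|->4, |5|->6.5
Step 3: Attach original signs; sum ranks with positive sign and with negative sign.
W+ = 4 + 10 + 4 + 10 + 6.5 + 4 = 38.5
W- = 1.5 + 10 + 8 + 1.5 + 6.5 = 27.5
(Check: W+ + W- = 66 should equal n(n+1)/2 = 66.)
Step 4: Test statistic W = min(W+, W-) = 27.5.
Step 5: Ties in |d|, so use the tie-corrected normal approximation.
        E[W] = n(n+1)/4 = 11*12/4 = 33.
        Tie groups: |d|=1 (t=2), |d|=3 (t=3), |d|=5 (t=2), |d|=7 (t=3); sum(t^3 - t) = 60.
        Var[W] = n(n+1)(2n+1)/24 - sum(t^3-t)/48 = 3036/24 - 60/48 = 125.25.
        z = (W - E[W]) / sqrt(Var[W]) = (27.5 - 33) / 11.1915 = -0.4914.
        Two-sided p = 2*Phi(z) = 0.623113.
Step 6: alpha = 0.1. fail to reject H0.

W+ = 38.5, W- = 27.5, W = min = 27.5, p = 0.623113, fail to reject H0.


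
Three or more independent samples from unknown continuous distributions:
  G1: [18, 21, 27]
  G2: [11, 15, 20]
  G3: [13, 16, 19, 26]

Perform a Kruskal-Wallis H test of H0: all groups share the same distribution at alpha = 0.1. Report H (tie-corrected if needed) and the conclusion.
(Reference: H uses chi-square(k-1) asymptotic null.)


Step 1: Combine all N = 10 observations and assign midranks.
sorted (value, group, rank): (11,G2,1), (13,G3,2), (15,G2,3), (16,G3,4), (18,G1,5), (19,G3,6), (20,G2,7), (21,G1,8), (26,G3,9), (27,G1,10)
Step 2: Sum ranks within each group.
R_1 = 23 (n_1 = 3)
R_2 = 11 (n_2 = 3)
R_3 = 21 (n_3 = 4)
Step 3: H = 12/(N(N+1)) * sum(R_i^2/n_i) - 3(N+1)
     = 12/(10*11) * (23^2/3 + 11^2/3 + 21^2/4) - 3*11
     = 0.109091 * 326.917 - 33
     = 2.663636.
Step 4: No ties, so H is used without correction.
Step 5: Under H0, H ~ chi^2(2); p-value = 0.263997.
Step 6: alpha = 0.1. fail to reject H0.

H = 2.6636, df = 2, p = 0.263997, fail to reject H0.


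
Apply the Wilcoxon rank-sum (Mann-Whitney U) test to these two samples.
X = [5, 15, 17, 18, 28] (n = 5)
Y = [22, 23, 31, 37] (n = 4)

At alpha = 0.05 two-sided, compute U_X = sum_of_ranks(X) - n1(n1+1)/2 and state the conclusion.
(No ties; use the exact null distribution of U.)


Step 1: Combine and sort all 9 observations; assign midranks.
sorted (value, group): (5,X), (15,X), (17,X), (18,X), (22,Y), (23,Y), (28,X), (31,Y), (37,Y)
ranks: 5->1, 15->2, 17->3, 18->4, 22->5, 23->6, 28->7, 31->8, 37->9
Step 2: Rank sum for X: R1 = 1 + 2 + 3 + 4 + 7 = 17.
Step 3: U_X = R1 - n1(n1+1)/2 = 17 - 5*6/2 = 17 - 15 = 2.
       U_Y = n1*n2 - U_X = 20 - 2 = 18.
Step 4: No ties, so the exact null distribution of U (based on enumerating the C(9,5) = 126 equally likely rank assignments) gives the two-sided p-value.
Step 5: p-value = 0.063492; compare to alpha = 0.05. fail to reject H0.

U_X = 2, p = 0.063492, fail to reject H0 at alpha = 0.05.


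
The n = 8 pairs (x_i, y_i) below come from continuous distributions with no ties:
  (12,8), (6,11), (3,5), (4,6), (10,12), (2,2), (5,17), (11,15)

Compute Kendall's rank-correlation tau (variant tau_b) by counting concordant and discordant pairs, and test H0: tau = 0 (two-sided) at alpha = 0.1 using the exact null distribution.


Step 1: Enumerate the 28 unordered pairs (i,j) with i<j and classify each by sign(x_j-x_i) * sign(y_j-y_i).
  (1,2):dx=-6,dy=+3->D; (1,3):dx=-9,dy=-3->C; (1,4):dx=-8,dy=-2->C; (1,5):dx=-2,dy=+4->D
  (1,6):dx=-10,dy=-6->C; (1,7):dx=-7,dy=+9->D; (1,8):dx=-1,dy=+7->D; (2,3):dx=-3,dy=-6->C
  (2,4):dx=-2,dy=-5->C; (2,5):dx=+4,dy=+1->C; (2,6):dx=-4,dy=-9->C; (2,7):dx=-1,dy=+6->D
  (2,8):dx=+5,dy=+4->C; (3,4):dx=+1,dy=+1->C; (3,5):dx=+7,dy=+7->C; (3,6):dx=-1,dy=-3->C
  (3,7):dx=+2,dy=+12->C; (3,8):dx=+8,dy=+10->C; (4,5):dx=+6,dy=+6->C; (4,6):dx=-2,dy=-4->C
  (4,7):dx=+1,dy=+11->C; (4,8):dx=+7,dy=+9->C; (5,6):dx=-8,dy=-10->C; (5,7):dx=-5,dy=+5->D
  (5,8):dx=+1,dy=+3->C; (6,7):dx=+3,dy=+15->C; (6,8):dx=+9,dy=+13->C; (7,8):dx=+6,dy=-2->D
Step 2: C = 21, D = 7, total pairs = 28.
Step 3: tau = (C - D)/(n(n-1)/2) = (21 - 7)/28 = 0.500000.
Step 4: Exact two-sided p-value (enumerate n! = 40320 permutations of y under H0): p = 0.108681.
Step 5: alpha = 0.1. fail to reject H0.

tau_b = 0.5000 (C=21, D=7), p = 0.108681, fail to reject H0.


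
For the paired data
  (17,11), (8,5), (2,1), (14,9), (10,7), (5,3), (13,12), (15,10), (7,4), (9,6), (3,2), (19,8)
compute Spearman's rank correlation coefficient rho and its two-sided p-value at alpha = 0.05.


Step 1: Rank x and y separately (midranks; no ties here).
rank(x): 17->11, 8->5, 2->1, 14->9, 10->7, 5->3, 13->8, 15->10, 7->4, 9->6, 3->2, 19->12
rank(y): 11->11, 5->5, 1->1, 9->9, 7->7, 3->3, 12->12, 10->10, 4->4, 6->6, 2->2, 8->8
Step 2: d_i = R_x(i) - R_y(i); compute d_i^2.
  (11-11)^2=0, (5-5)^2=0, (1-1)^2=0, (9-9)^2=0, (7-7)^2=0, (3-3)^2=0, (8-12)^2=16, (10-10)^2=0, (4-4)^2=0, (6-6)^2=0, (2-2)^2=0, (12-8)^2=16
sum(d^2) = 32.
Step 3: rho = 1 - 6*32 / (12*(12^2 - 1)) = 1 - 192/1716 = 0.888112.
Step 4: Under H0, t = rho * sqrt((n-2)/(1-rho^2)) = 6.1103 ~ t(10).
Step 5: Two-sided p-value from the t-distribution with 10 df = 0.000114.
Step 6: alpha = 0.05. reject H0.

rho = 0.8881, p = 0.000114, reject H0 at alpha = 0.05.


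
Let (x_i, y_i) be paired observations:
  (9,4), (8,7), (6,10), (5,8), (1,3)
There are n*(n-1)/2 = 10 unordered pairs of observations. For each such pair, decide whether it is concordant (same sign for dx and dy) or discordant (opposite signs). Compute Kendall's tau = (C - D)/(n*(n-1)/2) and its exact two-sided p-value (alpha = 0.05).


Step 1: Enumerate the 10 unordered pairs (i,j) with i<j and classify each by sign(x_j-x_i) * sign(y_j-y_i).
  (1,2):dx=-1,dy=+3->D; (1,3):dx=-3,dy=+6->D; (1,4):dx=-4,dy=+4->D; (1,5):dx=-8,dy=-1->C
  (2,3):dx=-2,dy=+3->D; (2,4):dx=-3,dy=+1->D; (2,5):dx=-7,dy=-4->C; (3,4):dx=-1,dy=-2->C
  (3,5):dx=-5,dy=-7->C; (4,5):dx=-4,dy=-5->C
Step 2: C = 5, D = 5, total pairs = 10.
Step 3: tau = (C - D)/(n(n-1)/2) = (5 - 5)/10 = 0.000000.
Step 4: Exact two-sided p-value (enumerate n! = 120 permutations of y under H0): p = 1.000000.
Step 5: alpha = 0.05. fail to reject H0.

tau_b = 0.0000 (C=5, D=5), p = 1.000000, fail to reject H0.


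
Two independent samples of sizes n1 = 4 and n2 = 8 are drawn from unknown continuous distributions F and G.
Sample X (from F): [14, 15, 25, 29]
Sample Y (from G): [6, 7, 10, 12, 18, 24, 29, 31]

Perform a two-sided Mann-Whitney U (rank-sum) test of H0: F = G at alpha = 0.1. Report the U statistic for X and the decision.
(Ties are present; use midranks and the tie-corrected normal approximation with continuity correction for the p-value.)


Step 1: Combine and sort all 12 observations; assign midranks.
sorted (value, group): (6,Y), (7,Y), (10,Y), (12,Y), (14,X), (15,X), (18,Y), (24,Y), (25,X), (29,X), (29,Y), (31,Y)
ranks: 6->1, 7->2, 10->3, 12->4, 14->5, 15->6, 18->7, 24->8, 25->9, 29->10.5, 29->10.5, 31->12
Step 2: Rank sum for X: R1 = 5 + 6 + 9 + 10.5 = 30.5.
Step 3: U_X = R1 - n1(n1+1)/2 = 30.5 - 4*5/2 = 30.5 - 10 = 20.5.
       U_Y = n1*n2 - U_X = 32 - 20.5 = 11.5.
Step 4: Ties are present, so use the tie-corrected normal approximation (with continuity correction) for the p-value.
Step 5: p-value = 0.496152; compare to alpha = 0.1. fail to reject H0.

U_X = 20.5, p = 0.496152, fail to reject H0 at alpha = 0.1.


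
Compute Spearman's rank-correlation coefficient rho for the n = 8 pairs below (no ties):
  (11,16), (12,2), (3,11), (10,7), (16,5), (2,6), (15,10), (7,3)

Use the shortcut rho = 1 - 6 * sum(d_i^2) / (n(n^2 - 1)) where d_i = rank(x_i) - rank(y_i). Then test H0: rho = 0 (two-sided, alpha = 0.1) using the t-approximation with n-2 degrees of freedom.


Step 1: Rank x and y separately (midranks; no ties here).
rank(x): 11->5, 12->6, 3->2, 10->4, 16->8, 2->1, 15->7, 7->3
rank(y): 16->8, 2->1, 11->7, 7->5, 5->3, 6->4, 10->6, 3->2
Step 2: d_i = R_x(i) - R_y(i); compute d_i^2.
  (5-8)^2=9, (6-1)^2=25, (2-7)^2=25, (4-5)^2=1, (8-3)^2=25, (1-4)^2=9, (7-6)^2=1, (3-2)^2=1
sum(d^2) = 96.
Step 3: rho = 1 - 6*96 / (8*(8^2 - 1)) = 1 - 576/504 = -0.142857.
Step 4: Under H0, t = rho * sqrt((n-2)/(1-rho^2)) = -0.3536 ~ t(6).
Step 5: Two-sided p-value from the t-distribution with 6 df = 0.735765.
Step 6: alpha = 0.1. fail to reject H0.

rho = -0.1429, p = 0.735765, fail to reject H0 at alpha = 0.1.


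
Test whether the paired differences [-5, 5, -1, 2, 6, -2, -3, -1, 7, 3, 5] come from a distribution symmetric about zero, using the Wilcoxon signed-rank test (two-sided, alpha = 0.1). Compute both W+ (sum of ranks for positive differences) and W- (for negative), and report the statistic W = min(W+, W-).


Step 1: Drop any zero differences (none here) and take |d_i|.
|d| = [5, 5, 1, 2, 6, 2, 3, 1, 7, 3, 5]
Step 2: Midrank |d_i| (ties get averaged ranks).
ranks: |5|->8, |5|->8, |1|->1.5, |2|->3.5, |6|->10, |2|->3.5, |3|->5.5, |1|->1.5, |7|->11, |3|->5.5, |5|->8
Step 3: Attach original signs; sum ranks with positive sign and with negative sign.
W+ = 8 + 3.5 + 10 + 11 + 5.5 + 8 = 46
W- = 8 + 1.5 + 3.5 + 5.5 + 1.5 = 20
(Check: W+ + W- = 66 should equal n(n+1)/2 = 66.)
Step 4: Test statistic W = min(W+, W-) = 20.
Step 5: Ties in |d|, so use the tie-corrected normal approximation.
        E[W] = n(n+1)/4 = 11*12/4 = 33.
        Tie groups: |d|=1 (t=2), |d|=2 (t=2), |d|=3 (t=2), |d|=5 (t=3); sum(t^3 - t) = 42.
        Var[W] = n(n+1)(2n+1)/24 - sum(t^3-t)/48 = 3036/24 - 42/48 = 125.625.
        z = (W - E[W]) / sqrt(Var[W]) = (20 - 33) / 11.2083 = -1.1599.
        Two-sided p = 2*Phi(z) = 0.246106.
Step 6: alpha = 0.1. fail to reject H0.

W+ = 46, W- = 20, W = min = 20, p = 0.246106, fail to reject H0.


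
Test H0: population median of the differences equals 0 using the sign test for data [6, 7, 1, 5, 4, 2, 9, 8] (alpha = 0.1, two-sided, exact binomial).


Step 1: Discard zero differences. Original n = 8; n_eff = number of nonzero differences = 8.
Nonzero differences (with sign): +6, +7, +1, +5, +4, +2, +9, +8
Step 2: Count signs: positive = 8, negative = 0.
Step 3: Under H0: P(positive) = 0.5, so the number of positives S ~ Bin(8, 0.5).
Step 4: Two-sided exact p-value = sum of Bin(8,0.5) probabilities at or below the observed probability = 0.007812.
Step 5: alpha = 0.1. reject H0.

n_eff = 8, pos = 8, neg = 0, p = 0.007812, reject H0.


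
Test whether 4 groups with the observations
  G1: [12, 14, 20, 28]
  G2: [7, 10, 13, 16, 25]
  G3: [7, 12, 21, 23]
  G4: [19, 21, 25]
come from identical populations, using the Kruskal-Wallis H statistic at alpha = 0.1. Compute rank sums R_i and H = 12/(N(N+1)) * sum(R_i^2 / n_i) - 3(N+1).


Step 1: Combine all N = 16 observations and assign midranks.
sorted (value, group, rank): (7,G2,1.5), (7,G3,1.5), (10,G2,3), (12,G1,4.5), (12,G3,4.5), (13,G2,6), (14,G1,7), (16,G2,8), (19,G4,9), (20,G1,10), (21,G3,11.5), (21,G4,11.5), (23,G3,13), (25,G2,14.5), (25,G4,14.5), (28,G1,16)
Step 2: Sum ranks within each group.
R_1 = 37.5 (n_1 = 4)
R_2 = 33 (n_2 = 5)
R_3 = 30.5 (n_3 = 4)
R_4 = 35 (n_4 = 3)
Step 3: H = 12/(N(N+1)) * sum(R_i^2/n_i) - 3(N+1)
     = 12/(16*17) * (37.5^2/4 + 33^2/5 + 30.5^2/4 + 35^2/3) - 3*17
     = 0.044118 * 1210.26 - 51
     = 2.393750.
Step 4: Ties present; correction factor C = 1 - 24/(16^3 - 16) = 0.994118. Corrected H = 2.393750 / 0.994118 = 2.407914.
Step 5: Under H0, H ~ chi^2(3); p-value = 0.492163.
Step 6: alpha = 0.1. fail to reject H0.

H = 2.4079, df = 3, p = 0.492163, fail to reject H0.


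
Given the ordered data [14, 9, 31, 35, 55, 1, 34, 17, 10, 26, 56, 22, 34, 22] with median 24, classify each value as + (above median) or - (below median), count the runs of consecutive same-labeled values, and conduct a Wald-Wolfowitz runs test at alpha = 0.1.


Step 1: Compute median = 24; label A = above, B = below.
Labels in order: BBAAABABBAABAB  (n_A = 7, n_B = 7)
Step 2: Count runs R = 9.
Step 3: Under H0 (random ordering), E[R] = 2*n_A*n_B/(n_A+n_B) + 1 = 2*7*7/14 + 1 = 8.0000.
        Var[R] = 2*n_A*n_B*(2*n_A*n_B - n_A - n_B) / ((n_A+n_B)^2 * (n_A+n_B-1)) = 8232/2548 = 3.2308.
        SD[R] = 1.7974.
Step 4: Continuity-corrected z = (R - 0.5 - E[R]) / SD[R] = (9 - 0.5 - 8.0000) / 1.7974 = 0.2782.
Step 5: Two-sided p-value via normal approximation = 2*(1 - Phi(|z|)) = 0.780879.
Step 6: alpha = 0.1. fail to reject H0.

R = 9, z = 0.2782, p = 0.780879, fail to reject H0.


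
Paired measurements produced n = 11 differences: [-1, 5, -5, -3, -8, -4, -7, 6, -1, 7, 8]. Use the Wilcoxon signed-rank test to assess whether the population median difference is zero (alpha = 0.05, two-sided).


Step 1: Drop any zero differences (none here) and take |d_i|.
|d| = [1, 5, 5, 3, 8, 4, 7, 6, 1, 7, 8]
Step 2: Midrank |d_i| (ties get averaged ranks).
ranks: |1|->1.5, |5|->5.5, |5|->5.5, |3|->3, |8|->10.5, |4|->4, |7|->8.5, |6|->7, |1|->1.5, |7|->8.5, |8|->10.5
Step 3: Attach original signs; sum ranks with positive sign and with negative sign.
W+ = 5.5 + 7 + 8.5 + 10.5 = 31.5
W- = 1.5 + 5.5 + 3 + 10.5 + 4 + 8.5 + 1.5 = 34.5
(Check: W+ + W- = 66 should equal n(n+1)/2 = 66.)
Step 4: Test statistic W = min(W+, W-) = 31.5.
Step 5: Ties in |d|, so use the tie-corrected normal approximation.
        E[W] = n(n+1)/4 = 11*12/4 = 33.
        Tie groups: |d|=1 (t=2), |d|=5 (t=2), |d|=7 (t=2), |d|=8 (t=2); sum(t^3 - t) = 24.
        Var[W] = n(n+1)(2n+1)/24 - sum(t^3-t)/48 = 3036/24 - 24/48 = 126.
        z = (W - E[W]) / sqrt(Var[W]) = (31.5 - 33) / 11.2250 = -0.1336.
        Two-sided p = 2*Phi(z) = 0.893695.
Step 6: alpha = 0.05. fail to reject H0.

W+ = 31.5, W- = 34.5, W = min = 31.5, p = 0.893695, fail to reject H0.


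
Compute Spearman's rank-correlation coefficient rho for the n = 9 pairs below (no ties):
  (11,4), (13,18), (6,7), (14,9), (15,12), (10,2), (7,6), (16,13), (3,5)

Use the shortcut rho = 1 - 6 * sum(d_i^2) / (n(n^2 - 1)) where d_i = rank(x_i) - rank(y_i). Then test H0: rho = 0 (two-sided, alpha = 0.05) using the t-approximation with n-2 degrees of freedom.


Step 1: Rank x and y separately (midranks; no ties here).
rank(x): 11->5, 13->6, 6->2, 14->7, 15->8, 10->4, 7->3, 16->9, 3->1
rank(y): 4->2, 18->9, 7->5, 9->6, 12->7, 2->1, 6->4, 13->8, 5->3
Step 2: d_i = R_x(i) - R_y(i); compute d_i^2.
  (5-2)^2=9, (6-9)^2=9, (2-5)^2=9, (7-6)^2=1, (8-7)^2=1, (4-1)^2=9, (3-4)^2=1, (9-8)^2=1, (1-3)^2=4
sum(d^2) = 44.
Step 3: rho = 1 - 6*44 / (9*(9^2 - 1)) = 1 - 264/720 = 0.633333.
Step 4: Under H0, t = rho * sqrt((n-2)/(1-rho^2)) = 2.1653 ~ t(7).
Step 5: Two-sided p-value from the t-distribution with 7 df = 0.067086.
Step 6: alpha = 0.05. fail to reject H0.

rho = 0.6333, p = 0.067086, fail to reject H0 at alpha = 0.05.


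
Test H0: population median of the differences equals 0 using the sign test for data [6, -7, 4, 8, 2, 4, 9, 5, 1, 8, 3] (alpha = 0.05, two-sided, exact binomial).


Step 1: Discard zero differences. Original n = 11; n_eff = number of nonzero differences = 11.
Nonzero differences (with sign): +6, -7, +4, +8, +2, +4, +9, +5, +1, +8, +3
Step 2: Count signs: positive = 10, negative = 1.
Step 3: Under H0: P(positive) = 0.5, so the number of positives S ~ Bin(11, 0.5).
Step 4: Two-sided exact p-value = sum of Bin(11,0.5) probabilities at or below the observed probability = 0.011719.
Step 5: alpha = 0.05. reject H0.

n_eff = 11, pos = 10, neg = 1, p = 0.011719, reject H0.


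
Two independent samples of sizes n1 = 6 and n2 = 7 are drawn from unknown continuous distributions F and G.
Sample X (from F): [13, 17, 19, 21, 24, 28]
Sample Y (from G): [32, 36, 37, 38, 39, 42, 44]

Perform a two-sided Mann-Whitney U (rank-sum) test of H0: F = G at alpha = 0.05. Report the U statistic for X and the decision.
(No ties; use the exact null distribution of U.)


Step 1: Combine and sort all 13 observations; assign midranks.
sorted (value, group): (13,X), (17,X), (19,X), (21,X), (24,X), (28,X), (32,Y), (36,Y), (37,Y), (38,Y), (39,Y), (42,Y), (44,Y)
ranks: 13->1, 17->2, 19->3, 21->4, 24->5, 28->6, 32->7, 36->8, 37->9, 38->10, 39->11, 42->12, 44->13
Step 2: Rank sum for X: R1 = 1 + 2 + 3 + 4 + 5 + 6 = 21.
Step 3: U_X = R1 - n1(n1+1)/2 = 21 - 6*7/2 = 21 - 21 = 0.
       U_Y = n1*n2 - U_X = 42 - 0 = 42.
Step 4: No ties, so the exact null distribution of U (based on enumerating the C(13,6) = 1716 equally likely rank assignments) gives the two-sided p-value.
Step 5: p-value = 0.001166; compare to alpha = 0.05. reject H0.

U_X = 0, p = 0.001166, reject H0 at alpha = 0.05.


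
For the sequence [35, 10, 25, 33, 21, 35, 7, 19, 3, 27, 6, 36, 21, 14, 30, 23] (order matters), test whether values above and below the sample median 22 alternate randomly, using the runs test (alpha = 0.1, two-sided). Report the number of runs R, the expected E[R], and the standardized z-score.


Step 1: Compute median = 22; label A = above, B = below.
Labels in order: ABAABABBBABABBAA  (n_A = 8, n_B = 8)
Step 2: Count runs R = 11.
Step 3: Under H0 (random ordering), E[R] = 2*n_A*n_B/(n_A+n_B) + 1 = 2*8*8/16 + 1 = 9.0000.
        Var[R] = 2*n_A*n_B*(2*n_A*n_B - n_A - n_B) / ((n_A+n_B)^2 * (n_A+n_B-1)) = 14336/3840 = 3.7333.
        SD[R] = 1.9322.
Step 4: Continuity-corrected z = (R - 0.5 - E[R]) / SD[R] = (11 - 0.5 - 9.0000) / 1.9322 = 0.7763.
Step 5: Two-sided p-value via normal approximation = 2*(1 - Phi(|z|)) = 0.437558.
Step 6: alpha = 0.1. fail to reject H0.

R = 11, z = 0.7763, p = 0.437558, fail to reject H0.


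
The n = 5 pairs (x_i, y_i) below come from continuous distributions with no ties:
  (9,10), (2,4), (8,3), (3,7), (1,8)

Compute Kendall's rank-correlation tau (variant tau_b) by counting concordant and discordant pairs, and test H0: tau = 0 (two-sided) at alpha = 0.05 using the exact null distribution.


Step 1: Enumerate the 10 unordered pairs (i,j) with i<j and classify each by sign(x_j-x_i) * sign(y_j-y_i).
  (1,2):dx=-7,dy=-6->C; (1,3):dx=-1,dy=-7->C; (1,4):dx=-6,dy=-3->C; (1,5):dx=-8,dy=-2->C
  (2,3):dx=+6,dy=-1->D; (2,4):dx=+1,dy=+3->C; (2,5):dx=-1,dy=+4->D; (3,4):dx=-5,dy=+4->D
  (3,5):dx=-7,dy=+5->D; (4,5):dx=-2,dy=+1->D
Step 2: C = 5, D = 5, total pairs = 10.
Step 3: tau = (C - D)/(n(n-1)/2) = (5 - 5)/10 = 0.000000.
Step 4: Exact two-sided p-value (enumerate n! = 120 permutations of y under H0): p = 1.000000.
Step 5: alpha = 0.05. fail to reject H0.

tau_b = 0.0000 (C=5, D=5), p = 1.000000, fail to reject H0.


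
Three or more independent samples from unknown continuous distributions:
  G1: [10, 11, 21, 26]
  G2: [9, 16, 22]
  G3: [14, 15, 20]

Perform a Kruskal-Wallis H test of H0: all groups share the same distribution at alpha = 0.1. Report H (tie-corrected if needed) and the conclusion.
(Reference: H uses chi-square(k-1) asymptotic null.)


Step 1: Combine all N = 10 observations and assign midranks.
sorted (value, group, rank): (9,G2,1), (10,G1,2), (11,G1,3), (14,G3,4), (15,G3,5), (16,G2,6), (20,G3,7), (21,G1,8), (22,G2,9), (26,G1,10)
Step 2: Sum ranks within each group.
R_1 = 23 (n_1 = 4)
R_2 = 16 (n_2 = 3)
R_3 = 16 (n_3 = 3)
Step 3: H = 12/(N(N+1)) * sum(R_i^2/n_i) - 3(N+1)
     = 12/(10*11) * (23^2/4 + 16^2/3 + 16^2/3) - 3*11
     = 0.109091 * 302.917 - 33
     = 0.045455.
Step 4: No ties, so H is used without correction.
Step 5: Under H0, H ~ chi^2(2); p-value = 0.977529.
Step 6: alpha = 0.1. fail to reject H0.

H = 0.0455, df = 2, p = 0.977529, fail to reject H0.


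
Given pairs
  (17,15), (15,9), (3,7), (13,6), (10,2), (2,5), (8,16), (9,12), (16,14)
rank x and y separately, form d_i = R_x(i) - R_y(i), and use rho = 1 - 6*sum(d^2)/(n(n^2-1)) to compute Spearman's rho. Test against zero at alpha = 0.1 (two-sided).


Step 1: Rank x and y separately (midranks; no ties here).
rank(x): 17->9, 15->7, 3->2, 13->6, 10->5, 2->1, 8->3, 9->4, 16->8
rank(y): 15->8, 9->5, 7->4, 6->3, 2->1, 5->2, 16->9, 12->6, 14->7
Step 2: d_i = R_x(i) - R_y(i); compute d_i^2.
  (9-8)^2=1, (7-5)^2=4, (2-4)^2=4, (6-3)^2=9, (5-1)^2=16, (1-2)^2=1, (3-9)^2=36, (4-6)^2=4, (8-7)^2=1
sum(d^2) = 76.
Step 3: rho = 1 - 6*76 / (9*(9^2 - 1)) = 1 - 456/720 = 0.366667.
Step 4: Under H0, t = rho * sqrt((n-2)/(1-rho^2)) = 1.0427 ~ t(7).
Step 5: Two-sided p-value from the t-distribution with 7 df = 0.331740.
Step 6: alpha = 0.1. fail to reject H0.

rho = 0.3667, p = 0.331740, fail to reject H0 at alpha = 0.1.


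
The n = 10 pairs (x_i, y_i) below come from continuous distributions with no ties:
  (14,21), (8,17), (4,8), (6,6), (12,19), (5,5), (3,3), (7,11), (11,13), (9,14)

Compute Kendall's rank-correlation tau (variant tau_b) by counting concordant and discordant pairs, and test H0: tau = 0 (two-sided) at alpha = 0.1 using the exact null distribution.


Step 1: Enumerate the 45 unordered pairs (i,j) with i<j and classify each by sign(x_j-x_i) * sign(y_j-y_i).
  (1,2):dx=-6,dy=-4->C; (1,3):dx=-10,dy=-13->C; (1,4):dx=-8,dy=-15->C; (1,5):dx=-2,dy=-2->C
  (1,6):dx=-9,dy=-16->C; (1,7):dx=-11,dy=-18->C; (1,8):dx=-7,dy=-10->C; (1,9):dx=-3,dy=-8->C
  (1,10):dx=-5,dy=-7->C; (2,3):dx=-4,dy=-9->C; (2,4):dx=-2,dy=-11->C; (2,5):dx=+4,dy=+2->C
  (2,6):dx=-3,dy=-12->C; (2,7):dx=-5,dy=-14->C; (2,8):dx=-1,dy=-6->C; (2,9):dx=+3,dy=-4->D
  (2,10):dx=+1,dy=-3->D; (3,4):dx=+2,dy=-2->D; (3,5):dx=+8,dy=+11->C; (3,6):dx=+1,dy=-3->D
  (3,7):dx=-1,dy=-5->C; (3,8):dx=+3,dy=+3->C; (3,9):dx=+7,dy=+5->C; (3,10):dx=+5,dy=+6->C
  (4,5):dx=+6,dy=+13->C; (4,6):dx=-1,dy=-1->C; (4,7):dx=-3,dy=-3->C; (4,8):dx=+1,dy=+5->C
  (4,9):dx=+5,dy=+7->C; (4,10):dx=+3,dy=+8->C; (5,6):dx=-7,dy=-14->C; (5,7):dx=-9,dy=-16->C
  (5,8):dx=-5,dy=-8->C; (5,9):dx=-1,dy=-6->C; (5,10):dx=-3,dy=-5->C; (6,7):dx=-2,dy=-2->C
  (6,8):dx=+2,dy=+6->C; (6,9):dx=+6,dy=+8->C; (6,10):dx=+4,dy=+9->C; (7,8):dx=+4,dy=+8->C
  (7,9):dx=+8,dy=+10->C; (7,10):dx=+6,dy=+11->C; (8,9):dx=+4,dy=+2->C; (8,10):dx=+2,dy=+3->C
  (9,10):dx=-2,dy=+1->D
Step 2: C = 40, D = 5, total pairs = 45.
Step 3: tau = (C - D)/(n(n-1)/2) = (40 - 5)/45 = 0.777778.
Step 4: Exact two-sided p-value (enumerate n! = 3628800 permutations of y under H0): p = 0.000946.
Step 5: alpha = 0.1. reject H0.

tau_b = 0.7778 (C=40, D=5), p = 0.000946, reject H0.


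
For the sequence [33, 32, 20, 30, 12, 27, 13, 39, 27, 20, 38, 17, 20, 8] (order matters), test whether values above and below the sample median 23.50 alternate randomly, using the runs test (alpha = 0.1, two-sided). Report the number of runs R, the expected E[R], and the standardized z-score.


Step 1: Compute median = 23.50; label A = above, B = below.
Labels in order: AABABABAABABBB  (n_A = 7, n_B = 7)
Step 2: Count runs R = 10.
Step 3: Under H0 (random ordering), E[R] = 2*n_A*n_B/(n_A+n_B) + 1 = 2*7*7/14 + 1 = 8.0000.
        Var[R] = 2*n_A*n_B*(2*n_A*n_B - n_A - n_B) / ((n_A+n_B)^2 * (n_A+n_B-1)) = 8232/2548 = 3.2308.
        SD[R] = 1.7974.
Step 4: Continuity-corrected z = (R - 0.5 - E[R]) / SD[R] = (10 - 0.5 - 8.0000) / 1.7974 = 0.8345.
Step 5: Two-sided p-value via normal approximation = 2*(1 - Phi(|z|)) = 0.403986.
Step 6: alpha = 0.1. fail to reject H0.

R = 10, z = 0.8345, p = 0.403986, fail to reject H0.


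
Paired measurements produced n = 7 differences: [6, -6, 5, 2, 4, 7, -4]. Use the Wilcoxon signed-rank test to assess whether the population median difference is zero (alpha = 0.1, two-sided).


Step 1: Drop any zero differences (none here) and take |d_i|.
|d| = [6, 6, 5, 2, 4, 7, 4]
Step 2: Midrank |d_i| (ties get averaged ranks).
ranks: |6|->5.5, |6|->5.5, |5|->4, |2|->1, |4|->2.5, |7|->7, |4|->2.5
Step 3: Attach original signs; sum ranks with positive sign and with negative sign.
W+ = 5.5 + 4 + 1 + 2.5 + 7 = 20
W- = 5.5 + 2.5 = 8
(Check: W+ + W- = 28 should equal n(n+1)/2 = 28.)
Step 4: Test statistic W = min(W+, W-) = 8.
Step 5: Ties in |d|, so use the tie-corrected normal approximation.
        E[W] = n(n+1)/4 = 7*8/4 = 14.
        Tie groups: |d|=4 (t=2), |d|=6 (t=2); sum(t^3 - t) = 12.
        Var[W] = n(n+1)(2n+1)/24 - sum(t^3-t)/48 = 840/24 - 12/48 = 34.75.
        z = (W - E[W]) / sqrt(Var[W]) = (8 - 14) / 5.8949 = -1.0178.
        Two-sided p = 2*Phi(z) = 0.308760.
Step 6: alpha = 0.1. fail to reject H0.

W+ = 20, W- = 8, W = min = 8, p = 0.308760, fail to reject H0.


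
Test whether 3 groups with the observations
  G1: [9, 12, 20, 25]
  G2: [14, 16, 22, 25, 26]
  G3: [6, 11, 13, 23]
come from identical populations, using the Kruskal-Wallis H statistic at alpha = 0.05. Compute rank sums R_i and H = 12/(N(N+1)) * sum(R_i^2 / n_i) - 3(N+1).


Step 1: Combine all N = 13 observations and assign midranks.
sorted (value, group, rank): (6,G3,1), (9,G1,2), (11,G3,3), (12,G1,4), (13,G3,5), (14,G2,6), (16,G2,7), (20,G1,8), (22,G2,9), (23,G3,10), (25,G1,11.5), (25,G2,11.5), (26,G2,13)
Step 2: Sum ranks within each group.
R_1 = 25.5 (n_1 = 4)
R_2 = 46.5 (n_2 = 5)
R_3 = 19 (n_3 = 4)
Step 3: H = 12/(N(N+1)) * sum(R_i^2/n_i) - 3(N+1)
     = 12/(13*14) * (25.5^2/4 + 46.5^2/5 + 19^2/4) - 3*14
     = 0.065934 * 685.263 - 42
     = 3.182143.
Step 4: Ties present; correction factor C = 1 - 6/(13^3 - 13) = 0.997253. Corrected H = 3.182143 / 0.997253 = 3.190909.
Step 5: Under H0, H ~ chi^2(2); p-value = 0.202816.
Step 6: alpha = 0.05. fail to reject H0.

H = 3.1909, df = 2, p = 0.202816, fail to reject H0.


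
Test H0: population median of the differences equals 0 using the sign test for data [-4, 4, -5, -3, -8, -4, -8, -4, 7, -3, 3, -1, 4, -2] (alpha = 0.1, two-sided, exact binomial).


Step 1: Discard zero differences. Original n = 14; n_eff = number of nonzero differences = 14.
Nonzero differences (with sign): -4, +4, -5, -3, -8, -4, -8, -4, +7, -3, +3, -1, +4, -2
Step 2: Count signs: positive = 4, negative = 10.
Step 3: Under H0: P(positive) = 0.5, so the number of positives S ~ Bin(14, 0.5).
Step 4: Two-sided exact p-value = sum of Bin(14,0.5) probabilities at or below the observed probability = 0.179565.
Step 5: alpha = 0.1. fail to reject H0.

n_eff = 14, pos = 4, neg = 10, p = 0.179565, fail to reject H0.


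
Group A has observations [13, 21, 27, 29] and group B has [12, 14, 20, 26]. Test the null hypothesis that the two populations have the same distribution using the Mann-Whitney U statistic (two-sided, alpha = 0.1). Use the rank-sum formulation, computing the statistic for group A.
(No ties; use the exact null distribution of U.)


Step 1: Combine and sort all 8 observations; assign midranks.
sorted (value, group): (12,Y), (13,X), (14,Y), (20,Y), (21,X), (26,Y), (27,X), (29,X)
ranks: 12->1, 13->2, 14->3, 20->4, 21->5, 26->6, 27->7, 29->8
Step 2: Rank sum for X: R1 = 2 + 5 + 7 + 8 = 22.
Step 3: U_X = R1 - n1(n1+1)/2 = 22 - 4*5/2 = 22 - 10 = 12.
       U_Y = n1*n2 - U_X = 16 - 12 = 4.
Step 4: No ties, so the exact null distribution of U (based on enumerating the C(8,4) = 70 equally likely rank assignments) gives the two-sided p-value.
Step 5: p-value = 0.342857; compare to alpha = 0.1. fail to reject H0.

U_X = 12, p = 0.342857, fail to reject H0 at alpha = 0.1.


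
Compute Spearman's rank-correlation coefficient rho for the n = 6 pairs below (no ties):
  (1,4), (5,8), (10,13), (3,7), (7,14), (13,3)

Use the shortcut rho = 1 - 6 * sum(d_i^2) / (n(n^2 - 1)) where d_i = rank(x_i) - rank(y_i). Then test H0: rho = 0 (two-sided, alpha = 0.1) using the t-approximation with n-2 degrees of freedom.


Step 1: Rank x and y separately (midranks; no ties here).
rank(x): 1->1, 5->3, 10->5, 3->2, 7->4, 13->6
rank(y): 4->2, 8->4, 13->5, 7->3, 14->6, 3->1
Step 2: d_i = R_x(i) - R_y(i); compute d_i^2.
  (1-2)^2=1, (3-4)^2=1, (5-5)^2=0, (2-3)^2=1, (4-6)^2=4, (6-1)^2=25
sum(d^2) = 32.
Step 3: rho = 1 - 6*32 / (6*(6^2 - 1)) = 1 - 192/210 = 0.085714.
Step 4: Under H0, t = rho * sqrt((n-2)/(1-rho^2)) = 0.1721 ~ t(4).
Step 5: Two-sided p-value from the t-distribution with 4 df = 0.871743.
Step 6: alpha = 0.1. fail to reject H0.

rho = 0.0857, p = 0.871743, fail to reject H0 at alpha = 0.1.


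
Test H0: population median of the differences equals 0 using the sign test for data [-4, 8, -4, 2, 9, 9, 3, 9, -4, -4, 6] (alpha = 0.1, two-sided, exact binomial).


Step 1: Discard zero differences. Original n = 11; n_eff = number of nonzero differences = 11.
Nonzero differences (with sign): -4, +8, -4, +2, +9, +9, +3, +9, -4, -4, +6
Step 2: Count signs: positive = 7, negative = 4.
Step 3: Under H0: P(positive) = 0.5, so the number of positives S ~ Bin(11, 0.5).
Step 4: Two-sided exact p-value = sum of Bin(11,0.5) probabilities at or below the observed probability = 0.548828.
Step 5: alpha = 0.1. fail to reject H0.

n_eff = 11, pos = 7, neg = 4, p = 0.548828, fail to reject H0.


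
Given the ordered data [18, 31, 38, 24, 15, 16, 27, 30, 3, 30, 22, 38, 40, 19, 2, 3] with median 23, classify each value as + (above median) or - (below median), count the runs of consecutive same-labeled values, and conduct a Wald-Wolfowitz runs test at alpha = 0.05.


Step 1: Compute median = 23; label A = above, B = below.
Labels in order: BAAABBAABABAABBB  (n_A = 8, n_B = 8)
Step 2: Count runs R = 9.
Step 3: Under H0 (random ordering), E[R] = 2*n_A*n_B/(n_A+n_B) + 1 = 2*8*8/16 + 1 = 9.0000.
        Var[R] = 2*n_A*n_B*(2*n_A*n_B - n_A - n_B) / ((n_A+n_B)^2 * (n_A+n_B-1)) = 14336/3840 = 3.7333.
        SD[R] = 1.9322.
Step 4: R = E[R], so z = 0 with no continuity correction.
Step 5: Two-sided p-value via normal approximation = 2*(1 - Phi(|z|)) = 1.000000.
Step 6: alpha = 0.05. fail to reject H0.

R = 9, z = 0.0000, p = 1.000000, fail to reject H0.


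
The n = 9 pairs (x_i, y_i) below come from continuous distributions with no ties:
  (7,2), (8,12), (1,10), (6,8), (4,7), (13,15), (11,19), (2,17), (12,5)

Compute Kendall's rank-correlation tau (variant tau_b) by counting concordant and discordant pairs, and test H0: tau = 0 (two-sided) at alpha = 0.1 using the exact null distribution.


Step 1: Enumerate the 36 unordered pairs (i,j) with i<j and classify each by sign(x_j-x_i) * sign(y_j-y_i).
  (1,2):dx=+1,dy=+10->C; (1,3):dx=-6,dy=+8->D; (1,4):dx=-1,dy=+6->D; (1,5):dx=-3,dy=+5->D
  (1,6):dx=+6,dy=+13->C; (1,7):dx=+4,dy=+17->C; (1,8):dx=-5,dy=+15->D; (1,9):dx=+5,dy=+3->C
  (2,3):dx=-7,dy=-2->C; (2,4):dx=-2,dy=-4->C; (2,5):dx=-4,dy=-5->C; (2,6):dx=+5,dy=+3->C
  (2,7):dx=+3,dy=+7->C; (2,8):dx=-6,dy=+5->D; (2,9):dx=+4,dy=-7->D; (3,4):dx=+5,dy=-2->D
  (3,5):dx=+3,dy=-3->D; (3,6):dx=+12,dy=+5->C; (3,7):dx=+10,dy=+9->C; (3,8):dx=+1,dy=+7->C
  (3,9):dx=+11,dy=-5->D; (4,5):dx=-2,dy=-1->C; (4,6):dx=+7,dy=+7->C; (4,7):dx=+5,dy=+11->C
  (4,8):dx=-4,dy=+9->D; (4,9):dx=+6,dy=-3->D; (5,6):dx=+9,dy=+8->C; (5,7):dx=+7,dy=+12->C
  (5,8):dx=-2,dy=+10->D; (5,9):dx=+8,dy=-2->D; (6,7):dx=-2,dy=+4->D; (6,8):dx=-11,dy=+2->D
  (6,9):dx=-1,dy=-10->C; (7,8):dx=-9,dy=-2->C; (7,9):dx=+1,dy=-14->D; (8,9):dx=+10,dy=-12->D
Step 2: C = 19, D = 17, total pairs = 36.
Step 3: tau = (C - D)/(n(n-1)/2) = (19 - 17)/36 = 0.055556.
Step 4: Exact two-sided p-value (enumerate n! = 362880 permutations of y under H0): p = 0.919455.
Step 5: alpha = 0.1. fail to reject H0.

tau_b = 0.0556 (C=19, D=17), p = 0.919455, fail to reject H0.


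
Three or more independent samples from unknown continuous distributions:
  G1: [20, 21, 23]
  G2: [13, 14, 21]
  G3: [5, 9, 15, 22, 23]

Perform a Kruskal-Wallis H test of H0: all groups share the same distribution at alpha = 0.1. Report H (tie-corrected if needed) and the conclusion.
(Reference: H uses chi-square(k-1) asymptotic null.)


Step 1: Combine all N = 11 observations and assign midranks.
sorted (value, group, rank): (5,G3,1), (9,G3,2), (13,G2,3), (14,G2,4), (15,G3,5), (20,G1,6), (21,G1,7.5), (21,G2,7.5), (22,G3,9), (23,G1,10.5), (23,G3,10.5)
Step 2: Sum ranks within each group.
R_1 = 24 (n_1 = 3)
R_2 = 14.5 (n_2 = 3)
R_3 = 27.5 (n_3 = 5)
Step 3: H = 12/(N(N+1)) * sum(R_i^2/n_i) - 3(N+1)
     = 12/(11*12) * (24^2/3 + 14.5^2/3 + 27.5^2/5) - 3*12
     = 0.090909 * 413.333 - 36
     = 1.575758.
Step 4: Ties present; correction factor C = 1 - 12/(11^3 - 11) = 0.990909. Corrected H = 1.575758 / 0.990909 = 1.590214.
Step 5: Under H0, H ~ chi^2(2); p-value = 0.451533.
Step 6: alpha = 0.1. fail to reject H0.

H = 1.5902, df = 2, p = 0.451533, fail to reject H0.


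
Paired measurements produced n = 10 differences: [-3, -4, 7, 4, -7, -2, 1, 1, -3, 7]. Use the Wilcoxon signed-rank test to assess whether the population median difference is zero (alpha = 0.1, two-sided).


Step 1: Drop any zero differences (none here) and take |d_i|.
|d| = [3, 4, 7, 4, 7, 2, 1, 1, 3, 7]
Step 2: Midrank |d_i| (ties get averaged ranks).
ranks: |3|->4.5, |4|->6.5, |7|->9, |4|->6.5, |7|->9, |2|->3, |1|->1.5, |1|->1.5, |3|->4.5, |7|->9
Step 3: Attach original signs; sum ranks with positive sign and with negative sign.
W+ = 9 + 6.5 + 1.5 + 1.5 + 9 = 27.5
W- = 4.5 + 6.5 + 9 + 3 + 4.5 = 27.5
(Check: W+ + W- = 55 should equal n(n+1)/2 = 55.)
Step 4: Test statistic W = min(W+, W-) = 27.5.
Step 5: Ties in |d|, so use the tie-corrected normal approximation.
        E[W] = n(n+1)/4 = 10*11/4 = 27.5.
        Tie groups: |d|=1 (t=2), |d|=3 (t=2), |d|=4 (t=2), |d|=7 (t=3); sum(t^3 - t) = 42.
        Var[W] = n(n+1)(2n+1)/24 - sum(t^3-t)/48 = 2310/24 - 42/48 = 95.375.
        z = (W - E[W]) / sqrt(Var[W]) = (27.5 - 27.5) / 9.7660 = 0.0000.
        Two-sided p = 2*Phi(z) = 1.000000.
Step 6: alpha = 0.1. fail to reject H0.

W+ = 27.5, W- = 27.5, W = min = 27.5, p = 1.000000, fail to reject H0.


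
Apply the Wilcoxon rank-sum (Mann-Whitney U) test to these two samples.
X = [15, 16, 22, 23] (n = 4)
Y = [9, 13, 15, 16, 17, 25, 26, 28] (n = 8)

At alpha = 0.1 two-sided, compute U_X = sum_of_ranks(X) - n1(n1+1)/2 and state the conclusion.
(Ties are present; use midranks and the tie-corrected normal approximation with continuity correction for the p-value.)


Step 1: Combine and sort all 12 observations; assign midranks.
sorted (value, group): (9,Y), (13,Y), (15,X), (15,Y), (16,X), (16,Y), (17,Y), (22,X), (23,X), (25,Y), (26,Y), (28,Y)
ranks: 9->1, 13->2, 15->3.5, 15->3.5, 16->5.5, 16->5.5, 17->7, 22->8, 23->9, 25->10, 26->11, 28->12
Step 2: Rank sum for X: R1 = 3.5 + 5.5 + 8 + 9 = 26.
Step 3: U_X = R1 - n1(n1+1)/2 = 26 - 4*5/2 = 26 - 10 = 16.
       U_Y = n1*n2 - U_X = 32 - 16 = 16.
Step 4: Ties are present, so use the tie-corrected normal approximation (with continuity correction) for the p-value.
Step 5: p-value = 1.000000; compare to alpha = 0.1. fail to reject H0.

U_X = 16, p = 1.000000, fail to reject H0 at alpha = 0.1.


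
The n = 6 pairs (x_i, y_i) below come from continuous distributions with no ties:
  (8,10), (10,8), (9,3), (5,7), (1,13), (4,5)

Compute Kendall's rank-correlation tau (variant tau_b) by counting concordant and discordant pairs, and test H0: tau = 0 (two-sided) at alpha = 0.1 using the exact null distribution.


Step 1: Enumerate the 15 unordered pairs (i,j) with i<j and classify each by sign(x_j-x_i) * sign(y_j-y_i).
  (1,2):dx=+2,dy=-2->D; (1,3):dx=+1,dy=-7->D; (1,4):dx=-3,dy=-3->C; (1,5):dx=-7,dy=+3->D
  (1,6):dx=-4,dy=-5->C; (2,3):dx=-1,dy=-5->C; (2,4):dx=-5,dy=-1->C; (2,5):dx=-9,dy=+5->D
  (2,6):dx=-6,dy=-3->C; (3,4):dx=-4,dy=+4->D; (3,5):dx=-8,dy=+10->D; (3,6):dx=-5,dy=+2->D
  (4,5):dx=-4,dy=+6->D; (4,6):dx=-1,dy=-2->C; (5,6):dx=+3,dy=-8->D
Step 2: C = 6, D = 9, total pairs = 15.
Step 3: tau = (C - D)/(n(n-1)/2) = (6 - 9)/15 = -0.200000.
Step 4: Exact two-sided p-value (enumerate n! = 720 permutations of y under H0): p = 0.719444.
Step 5: alpha = 0.1. fail to reject H0.

tau_b = -0.2000 (C=6, D=9), p = 0.719444, fail to reject H0.


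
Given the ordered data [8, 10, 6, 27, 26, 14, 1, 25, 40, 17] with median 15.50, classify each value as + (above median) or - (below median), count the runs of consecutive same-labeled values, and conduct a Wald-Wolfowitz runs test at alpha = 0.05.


Step 1: Compute median = 15.50; label A = above, B = below.
Labels in order: BBBAABBAAA  (n_A = 5, n_B = 5)
Step 2: Count runs R = 4.
Step 3: Under H0 (random ordering), E[R] = 2*n_A*n_B/(n_A+n_B) + 1 = 2*5*5/10 + 1 = 6.0000.
        Var[R] = 2*n_A*n_B*(2*n_A*n_B - n_A - n_B) / ((n_A+n_B)^2 * (n_A+n_B-1)) = 2000/900 = 2.2222.
        SD[R] = 1.4907.
Step 4: Continuity-corrected z = (R + 0.5 - E[R]) / SD[R] = (4 + 0.5 - 6.0000) / 1.4907 = -1.0062.
Step 5: Two-sided p-value via normal approximation = 2*(1 - Phi(|z|)) = 0.314305.
Step 6: alpha = 0.05. fail to reject H0.

R = 4, z = -1.0062, p = 0.314305, fail to reject H0.


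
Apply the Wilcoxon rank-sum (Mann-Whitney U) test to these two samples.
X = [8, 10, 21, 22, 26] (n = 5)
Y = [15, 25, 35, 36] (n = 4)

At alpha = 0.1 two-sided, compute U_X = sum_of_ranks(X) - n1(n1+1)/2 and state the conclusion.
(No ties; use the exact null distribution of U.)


Step 1: Combine and sort all 9 observations; assign midranks.
sorted (value, group): (8,X), (10,X), (15,Y), (21,X), (22,X), (25,Y), (26,X), (35,Y), (36,Y)
ranks: 8->1, 10->2, 15->3, 21->4, 22->5, 25->6, 26->7, 35->8, 36->9
Step 2: Rank sum for X: R1 = 1 + 2 + 4 + 5 + 7 = 19.
Step 3: U_X = R1 - n1(n1+1)/2 = 19 - 5*6/2 = 19 - 15 = 4.
       U_Y = n1*n2 - U_X = 20 - 4 = 16.
Step 4: No ties, so the exact null distribution of U (based on enumerating the C(9,5) = 126 equally likely rank assignments) gives the two-sided p-value.
Step 5: p-value = 0.190476; compare to alpha = 0.1. fail to reject H0.

U_X = 4, p = 0.190476, fail to reject H0 at alpha = 0.1.


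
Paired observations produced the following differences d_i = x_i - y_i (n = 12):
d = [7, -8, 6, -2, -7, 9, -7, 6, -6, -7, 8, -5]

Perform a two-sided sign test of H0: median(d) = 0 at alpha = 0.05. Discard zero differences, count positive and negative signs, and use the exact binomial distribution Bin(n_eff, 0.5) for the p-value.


Step 1: Discard zero differences. Original n = 12; n_eff = number of nonzero differences = 12.
Nonzero differences (with sign): +7, -8, +6, -2, -7, +9, -7, +6, -6, -7, +8, -5
Step 2: Count signs: positive = 5, negative = 7.
Step 3: Under H0: P(positive) = 0.5, so the number of positives S ~ Bin(12, 0.5).
Step 4: Two-sided exact p-value = sum of Bin(12,0.5) probabilities at or below the observed probability = 0.774414.
Step 5: alpha = 0.05. fail to reject H0.

n_eff = 12, pos = 5, neg = 7, p = 0.774414, fail to reject H0.


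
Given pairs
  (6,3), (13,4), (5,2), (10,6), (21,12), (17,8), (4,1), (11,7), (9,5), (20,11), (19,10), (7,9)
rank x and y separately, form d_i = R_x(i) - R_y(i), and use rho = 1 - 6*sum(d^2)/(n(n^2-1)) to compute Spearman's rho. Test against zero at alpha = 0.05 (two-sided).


Step 1: Rank x and y separately (midranks; no ties here).
rank(x): 6->3, 13->8, 5->2, 10->6, 21->12, 17->9, 4->1, 11->7, 9->5, 20->11, 19->10, 7->4
rank(y): 3->3, 4->4, 2->2, 6->6, 12->12, 8->8, 1->1, 7->7, 5->5, 11->11, 10->10, 9->9
Step 2: d_i = R_x(i) - R_y(i); compute d_i^2.
  (3-3)^2=0, (8-4)^2=16, (2-2)^2=0, (6-6)^2=0, (12-12)^2=0, (9-8)^2=1, (1-1)^2=0, (7-7)^2=0, (5-5)^2=0, (11-11)^2=0, (10-10)^2=0, (4-9)^2=25
sum(d^2) = 42.
Step 3: rho = 1 - 6*42 / (12*(12^2 - 1)) = 1 - 252/1716 = 0.853147.
Step 4: Under H0, t = rho * sqrt((n-2)/(1-rho^2)) = 5.1716 ~ t(10).
Step 5: Two-sided p-value from the t-distribution with 10 df = 0.000418.
Step 6: alpha = 0.05. reject H0.

rho = 0.8531, p = 0.000418, reject H0 at alpha = 0.05.
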